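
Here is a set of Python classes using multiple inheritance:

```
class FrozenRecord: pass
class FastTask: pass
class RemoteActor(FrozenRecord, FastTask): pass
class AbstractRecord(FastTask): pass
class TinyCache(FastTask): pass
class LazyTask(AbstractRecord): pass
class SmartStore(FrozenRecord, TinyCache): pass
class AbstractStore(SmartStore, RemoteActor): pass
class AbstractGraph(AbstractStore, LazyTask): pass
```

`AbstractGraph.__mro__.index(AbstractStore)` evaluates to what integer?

L[AbstractGraph] = AbstractGraph + merge(L[AbstractStore], L[LazyTask], [AbstractStore LazyTask])
  take AbstractStore:  [AbstractStore SmartStore RemoteActor FrozenRecord TinyCache FastTask object] + [LazyTask AbstractRecord FastTask object] + [AbstractStore LazyTask]
  take SmartStore:  [SmartStore RemoteActor FrozenRecord TinyCache FastTask object] + [LazyTask AbstractRecord FastTask object] + [LazyTask]
  take RemoteActor:  [RemoteActor FrozenRecord TinyCache FastTask object] + [LazyTask AbstractRecord FastTask object] + [LazyTask]
  take FrozenRecord:  [FrozenRecord TinyCache FastTask object] + [LazyTask AbstractRecord FastTask object] + [LazyTask]
  take TinyCache:  [TinyCache FastTask object] + [LazyTask AbstractRecord FastTask object] + [LazyTask]
  take LazyTask:  [FastTask object] + [LazyTask AbstractRecord FastTask object] + [LazyTask]
  take AbstractRecord:  [FastTask object] + [AbstractRecord FastTask object]
  take FastTask:  [FastTask object] + [FastTask object]
  take object:  [object] + [object]
MRO: AbstractGraph AbstractStore SmartStore RemoteActor FrozenRecord TinyCache LazyTask AbstractRecord FastTask object
AbstractStore sits at index 1.

1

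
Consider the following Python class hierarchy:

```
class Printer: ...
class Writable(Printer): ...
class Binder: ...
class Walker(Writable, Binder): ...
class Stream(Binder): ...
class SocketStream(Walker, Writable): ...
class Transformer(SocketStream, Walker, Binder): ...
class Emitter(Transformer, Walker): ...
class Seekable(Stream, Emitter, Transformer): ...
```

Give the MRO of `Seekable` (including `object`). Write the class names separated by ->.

Seekable -> Stream -> Emitter -> Transformer -> SocketStream -> Walker -> Writable -> Printer -> Binder -> object

L[Seekable] = Seekable + merge(L[Stream], L[Emitter], L[Transformer], [Stream Emitter Transformer])
  take Stream:  [Stream Binder object] + [Emitter Transformer SocketStream Walker Writable Printer Binder object] + [Transformer SocketStream Walker Writable Printer Binder object] + [Stream Emitter Transformer]
  take Emitter:  [Binder object] + [Emitter Transformer SocketStream Walker Writable Printer Binder object] + [Transformer SocketStream Walker Writable Printer Binder object] + [Emitter Transformer]
  take Transformer:  [Binder object] + [Transformer SocketStream Walker Writable Printer Binder object] + [Transformer SocketStream Walker Writable Printer Binder object] + [Transformer]
  take SocketStream:  [Binder object] + [SocketStream Walker Writable Printer Binder object] + [SocketStream Walker Writable Printer Binder object]
  take Walker:  [Binder object] + [Walker Writable Printer Binder object] + [Walker Writable Printer Binder object]
  take Writable:  [Binder object] + [Writable Printer Binder object] + [Writable Printer Binder object]
  take Printer:  [Binder object] + [Printer Binder object] + [Printer Binder object]
  take Binder:  [Binder object] + [Binder object] + [Binder object]
  take object:  [object] + [object] + [object]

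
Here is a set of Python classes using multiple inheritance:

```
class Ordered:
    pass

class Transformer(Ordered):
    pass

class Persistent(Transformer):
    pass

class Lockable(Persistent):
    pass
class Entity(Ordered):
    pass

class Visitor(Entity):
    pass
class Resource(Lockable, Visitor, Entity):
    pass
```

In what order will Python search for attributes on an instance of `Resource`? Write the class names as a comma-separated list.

Resource, Lockable, Persistent, Transformer, Visitor, Entity, Ordered, object

L[Resource] = Resource + merge(L[Lockable], L[Visitor], L[Entity], [Lockable Visitor Entity])
  take Lockable:  [Lockable Persistent Transformer Ordered object] + [Visitor Entity Ordered object] + [Entity Ordered object] + [Lockable Visitor Entity]
  take Persistent:  [Persistent Transformer Ordered object] + [Visitor Entity Ordered object] + [Entity Ordered object] + [Visitor Entity]
  take Transformer:  [Transformer Ordered object] + [Visitor Entity Ordered object] + [Entity Ordered object] + [Visitor Entity]
  take Visitor:  [Ordered object] + [Visitor Entity Ordered object] + [Entity Ordered object] + [Visitor Entity]
  take Entity:  [Ordered object] + [Entity Ordered object] + [Entity Ordered object] + [Entity]
  take Ordered:  [Ordered object] + [Ordered object] + [Ordered object]
  take object:  [object] + [object] + [object]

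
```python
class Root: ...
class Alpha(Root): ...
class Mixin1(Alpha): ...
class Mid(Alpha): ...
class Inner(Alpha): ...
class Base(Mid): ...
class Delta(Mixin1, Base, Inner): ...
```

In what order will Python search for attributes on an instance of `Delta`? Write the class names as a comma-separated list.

Delta, Mixin1, Base, Mid, Inner, Alpha, Root, object

L[Delta] = Delta + merge(L[Mixin1], L[Base], L[Inner], [Mixin1 Base Inner])
  take Mixin1:  [Mixin1 Alpha Root object] + [Base Mid Alpha Root object] + [Inner Alpha Root object] + [Mixin1 Base Inner]
  take Base:  [Alpha Root object] + [Base Mid Alpha Root object] + [Inner Alpha Root object] + [Base Inner]
  take Mid:  [Alpha Root object] + [Mid Alpha Root object] + [Inner Alpha Root object] + [Inner]
  take Inner:  [Alpha Root object] + [Alpha Root object] + [Inner Alpha Root object] + [Inner]
  take Alpha:  [Alpha Root object] + [Alpha Root object] + [Alpha Root object]
  take Root:  [Root object] + [Root object] + [Root object]
  take object:  [object] + [object] + [object]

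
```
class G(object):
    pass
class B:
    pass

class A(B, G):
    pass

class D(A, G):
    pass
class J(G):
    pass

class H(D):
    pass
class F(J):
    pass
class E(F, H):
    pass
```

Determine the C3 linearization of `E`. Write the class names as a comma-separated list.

E, F, J, H, D, A, B, G, object

L[E] = E + merge(L[F], L[H], [F H])
  take F:  [F J G object] + [H D A B G object] + [F H]
  take J:  [J G object] + [H D A B G object] + [H]
  take H:  [G object] + [H D A B G object] + [H]
  take D:  [G object] + [D A B G object]
  take A:  [G object] + [A B G object]
  take B:  [G object] + [B G object]
  take G:  [G object] + [G object]
  take object:  [object] + [object]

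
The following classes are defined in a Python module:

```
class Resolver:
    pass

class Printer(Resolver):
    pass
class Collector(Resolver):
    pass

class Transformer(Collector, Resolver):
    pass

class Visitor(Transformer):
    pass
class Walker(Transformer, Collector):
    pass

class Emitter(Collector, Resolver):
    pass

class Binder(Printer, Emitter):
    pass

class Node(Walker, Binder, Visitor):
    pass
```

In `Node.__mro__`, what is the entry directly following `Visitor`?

L[Node] = Node + merge(L[Walker], L[Binder], L[Visitor], [Walker Binder Visitor])
  take Walker:  [Walker Transformer Collector Resolver object] + [Binder Printer Emitter Collector Resolver object] + [Visitor Transformer Collector Resolver object] + [Walker Binder Visitor]
  take Binder:  [Transformer Collector Resolver object] + [Binder Printer Emitter Collector Resolver object] + [Visitor Transformer Collector Resolver object] + [Binder Visitor]
  take Printer:  [Transformer Collector Resolver object] + [Printer Emitter Collector Resolver object] + [Visitor Transformer Collector Resolver object] + [Visitor]
  take Emitter:  [Transformer Collector Resolver object] + [Emitter Collector Resolver object] + [Visitor Transformer Collector Resolver object] + [Visitor]
  take Visitor:  [Transformer Collector Resolver object] + [Collector Resolver object] + [Visitor Transformer Collector Resolver object] + [Visitor]
  take Transformer:  [Transformer Collector Resolver object] + [Collector Resolver object] + [Transformer Collector Resolver object]
  take Collector:  [Collector Resolver object] + [Collector Resolver object] + [Collector Resolver object]
  take Resolver:  [Resolver object] + [Resolver object] + [Resolver object]
  take object:  [object] + [object] + [object]
MRO: Node Walker Binder Printer Emitter Visitor Transformer Collector Resolver object
Visitor is at position 5; next is Transformer.

Transformer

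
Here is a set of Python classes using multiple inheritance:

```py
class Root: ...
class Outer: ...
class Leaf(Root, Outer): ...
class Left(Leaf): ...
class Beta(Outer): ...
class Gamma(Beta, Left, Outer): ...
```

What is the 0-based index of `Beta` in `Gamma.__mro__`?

L[Gamma] = Gamma + merge(L[Beta], L[Left], L[Outer], [Beta Left Outer])
  take Beta:  [Beta Outer object] + [Left Leaf Root Outer object] + [Outer object] + [Beta Left Outer]
  take Left:  [Outer object] + [Left Leaf Root Outer object] + [Outer object] + [Left Outer]
  take Leaf:  [Outer object] + [Leaf Root Outer object] + [Outer object] + [Outer]
  take Root:  [Outer object] + [Root Outer object] + [Outer object] + [Outer]
  take Outer:  [Outer object] + [Outer object] + [Outer object] + [Outer]
  take object:  [object] + [object] + [object]
MRO: Gamma Beta Left Leaf Root Outer object
Beta sits at index 1.

1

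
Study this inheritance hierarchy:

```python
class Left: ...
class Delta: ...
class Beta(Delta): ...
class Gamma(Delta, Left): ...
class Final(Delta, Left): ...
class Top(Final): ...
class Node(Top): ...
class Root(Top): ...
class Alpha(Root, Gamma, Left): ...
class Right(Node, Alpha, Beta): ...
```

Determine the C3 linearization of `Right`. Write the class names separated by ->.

Right -> Node -> Alpha -> Root -> Top -> Final -> Gamma -> Beta -> Delta -> Left -> object

L[Right] = Right + merge(L[Node], L[Alpha], L[Beta], [Node Alpha Beta])
  take Node:  [Node Top Final Delta Left object] + [Alpha Root Top Final Gamma Delta Left object] + [Beta Delta object] + [Node Alpha Beta]
  take Alpha:  [Top Final Delta Left object] + [Alpha Root Top Final Gamma Delta Left object] + [Beta Delta object] + [Alpha Beta]
  take Root:  [Top Final Delta Left object] + [Root Top Final Gamma Delta Left object] + [Beta Delta object] + [Beta]
  take Top:  [Top Final Delta Left object] + [Top Final Gamma Delta Left object] + [Beta Delta object] + [Beta]
  take Final:  [Final Delta Left object] + [Final Gamma Delta Left object] + [Beta Delta object] + [Beta]
  take Gamma:  [Delta Left object] + [Gamma Delta Left object] + [Beta Delta object] + [Beta]
  take Beta:  [Delta Left object] + [Delta Left object] + [Beta Delta object] + [Beta]
  take Delta:  [Delta Left object] + [Delta Left object] + [Delta object]
  take Left:  [Left object] + [Left object] + [object]
  take object:  [object] + [object] + [object]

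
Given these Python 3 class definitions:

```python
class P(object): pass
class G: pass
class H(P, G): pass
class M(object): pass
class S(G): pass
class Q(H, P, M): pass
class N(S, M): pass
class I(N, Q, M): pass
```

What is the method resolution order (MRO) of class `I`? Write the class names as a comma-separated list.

L[I] = I + merge(L[N], L[Q], L[M], [N Q M])
  take N:  [N S G M object] + [Q H P G M object] + [M object] + [N Q M]
  take S:  [S G M object] + [Q H P G M object] + [M object] + [Q M]
  take Q:  [G M object] + [Q H P G M object] + [M object] + [Q M]
  take H:  [G M object] + [H P G M object] + [M object] + [M]
  take P:  [G M object] + [P G M object] + [M object] + [M]
  take G:  [G M object] + [G M object] + [M object] + [M]
  take M:  [M object] + [M object] + [M object] + [M]
  take object:  [object] + [object] + [object]

I, N, S, Q, H, P, G, M, object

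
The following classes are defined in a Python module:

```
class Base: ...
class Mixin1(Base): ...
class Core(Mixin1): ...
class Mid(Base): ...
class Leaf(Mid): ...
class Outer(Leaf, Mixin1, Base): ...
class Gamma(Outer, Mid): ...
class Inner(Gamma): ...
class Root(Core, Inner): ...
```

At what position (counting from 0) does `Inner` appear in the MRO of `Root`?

2

L[Root] = Root + merge(L[Core], L[Inner], [Core Inner])
  take Core:  [Core Mixin1 Base object] + [Inner Gamma Outer Leaf Mid Mixin1 Base object] + [Core Inner]
  take Inner:  [Mixin1 Base object] + [Inner Gamma Outer Leaf Mid Mixin1 Base object] + [Inner]
  take Gamma:  [Mixin1 Base object] + [Gamma Outer Leaf Mid Mixin1 Base object]
  take Outer:  [Mixin1 Base object] + [Outer Leaf Mid Mixin1 Base object]
  take Leaf:  [Mixin1 Base object] + [Leaf Mid Mixin1 Base object]
  take Mid:  [Mixin1 Base object] + [Mid Mixin1 Base object]
  take Mixin1:  [Mixin1 Base object] + [Mixin1 Base object]
  take Base:  [Base object] + [Base object]
  take object:  [object] + [object]
MRO: Root Core Inner Gamma Outer Leaf Mid Mixin1 Base object
Inner sits at index 2.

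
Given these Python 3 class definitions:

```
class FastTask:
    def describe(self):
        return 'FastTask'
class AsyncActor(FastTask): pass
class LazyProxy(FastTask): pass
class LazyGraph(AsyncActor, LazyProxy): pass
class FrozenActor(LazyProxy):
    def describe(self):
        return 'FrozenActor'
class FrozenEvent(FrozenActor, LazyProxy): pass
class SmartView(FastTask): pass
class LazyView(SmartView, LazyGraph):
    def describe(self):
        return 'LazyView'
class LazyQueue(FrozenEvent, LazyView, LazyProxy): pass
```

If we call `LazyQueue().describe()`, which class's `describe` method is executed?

L[LazyQueue] = LazyQueue + merge(L[FrozenEvent], L[LazyView], L[LazyProxy], [FrozenEvent LazyView LazyProxy])
  take FrozenEvent:  [FrozenEvent FrozenActor LazyProxy FastTask object] + [LazyView SmartView LazyGraph AsyncActor LazyProxy FastTask object] + [LazyProxy FastTask object] + [FrozenEvent LazyView LazyProxy]
  take FrozenActor:  [FrozenActor LazyProxy FastTask object] + [LazyView SmartView LazyGraph AsyncActor LazyProxy FastTask object] + [LazyProxy FastTask object] + [LazyView LazyProxy]
  take LazyView:  [LazyProxy FastTask object] + [LazyView SmartView LazyGraph AsyncActor LazyProxy FastTask object] + [LazyProxy FastTask object] + [LazyView LazyProxy]
  take SmartView:  [LazyProxy FastTask object] + [SmartView LazyGraph AsyncActor LazyProxy FastTask object] + [LazyProxy FastTask object] + [LazyProxy]
  take LazyGraph:  [LazyProxy FastTask object] + [LazyGraph AsyncActor LazyProxy FastTask object] + [LazyProxy FastTask object] + [LazyProxy]
  take AsyncActor:  [LazyProxy FastTask object] + [AsyncActor LazyProxy FastTask object] + [LazyProxy FastTask object] + [LazyProxy]
  take LazyProxy:  [LazyProxy FastTask object] + [LazyProxy FastTask object] + [LazyProxy FastTask object] + [LazyProxy]
  take FastTask:  [FastTask object] + [FastTask object] + [FastTask object]
  take object:  [object] + [object] + [object]
MRO: LazyQueue FrozenEvent FrozenActor LazyView SmartView LazyGraph AsyncActor LazyProxy FastTask object
describe is defined in: FastTask, FrozenActor, LazyView. First along the MRO is FrozenActor.

FrozenActor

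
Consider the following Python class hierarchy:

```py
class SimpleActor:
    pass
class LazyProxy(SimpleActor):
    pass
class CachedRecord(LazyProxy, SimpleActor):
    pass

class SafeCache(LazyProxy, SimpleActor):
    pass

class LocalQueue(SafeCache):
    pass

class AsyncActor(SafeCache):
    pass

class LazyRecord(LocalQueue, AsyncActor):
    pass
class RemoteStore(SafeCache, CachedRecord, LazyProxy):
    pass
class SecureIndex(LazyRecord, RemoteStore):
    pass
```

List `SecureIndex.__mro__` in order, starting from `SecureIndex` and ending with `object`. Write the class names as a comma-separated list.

SecureIndex, LazyRecord, LocalQueue, AsyncActor, RemoteStore, SafeCache, CachedRecord, LazyProxy, SimpleActor, object

L[SecureIndex] = SecureIndex + merge(L[LazyRecord], L[RemoteStore], [LazyRecord RemoteStore])
  take LazyRecord:  [LazyRecord LocalQueue AsyncActor SafeCache LazyProxy SimpleActor object] + [RemoteStore SafeCache CachedRecord LazyProxy SimpleActor object] + [LazyRecord RemoteStore]
  take LocalQueue:  [LocalQueue AsyncActor SafeCache LazyProxy SimpleActor object] + [RemoteStore SafeCache CachedRecord LazyProxy SimpleActor object] + [RemoteStore]
  take AsyncActor:  [AsyncActor SafeCache LazyProxy SimpleActor object] + [RemoteStore SafeCache CachedRecord LazyProxy SimpleActor object] + [RemoteStore]
  take RemoteStore:  [SafeCache LazyProxy SimpleActor object] + [RemoteStore SafeCache CachedRecord LazyProxy SimpleActor object] + [RemoteStore]
  take SafeCache:  [SafeCache LazyProxy SimpleActor object] + [SafeCache CachedRecord LazyProxy SimpleActor object]
  take CachedRecord:  [LazyProxy SimpleActor object] + [CachedRecord LazyProxy SimpleActor object]
  take LazyProxy:  [LazyProxy SimpleActor object] + [LazyProxy SimpleActor object]
  take SimpleActor:  [SimpleActor object] + [SimpleActor object]
  take object:  [object] + [object]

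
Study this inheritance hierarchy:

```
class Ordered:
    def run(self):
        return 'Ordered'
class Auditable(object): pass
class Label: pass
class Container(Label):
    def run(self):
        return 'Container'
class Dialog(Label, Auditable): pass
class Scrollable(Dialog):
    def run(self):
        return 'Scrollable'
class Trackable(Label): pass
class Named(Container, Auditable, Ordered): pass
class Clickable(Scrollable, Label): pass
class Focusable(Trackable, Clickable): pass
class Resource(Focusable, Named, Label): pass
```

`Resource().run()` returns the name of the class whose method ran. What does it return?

L[Resource] = Resource + merge(L[Focusable], L[Named], L[Label], [Focusable Named Label])
  take Focusable:  [Focusable Trackable Clickable Scrollable Dialog Label Auditable object] + [Named Container Label Auditable Ordered object] + [Label object] + [Focusable Named Label]
  take Trackable:  [Trackable Clickable Scrollable Dialog Label Auditable object] + [Named Container Label Auditable Ordered object] + [Label object] + [Named Label]
  take Clickable:  [Clickable Scrollable Dialog Label Auditable object] + [Named Container Label Auditable Ordered object] + [Label object] + [Named Label]
  take Scrollable:  [Scrollable Dialog Label Auditable object] + [Named Container Label Auditable Ordered object] + [Label object] + [Named Label]
  take Dialog:  [Dialog Label Auditable object] + [Named Container Label Auditable Ordered object] + [Label object] + [Named Label]
  take Named:  [Label Auditable object] + [Named Container Label Auditable Ordered object] + [Label object] + [Named Label]
  take Container:  [Label Auditable object] + [Container Label Auditable Ordered object] + [Label object] + [Label]
  take Label:  [Label Auditable object] + [Label Auditable Ordered object] + [Label object] + [Label]
  take Auditable:  [Auditable object] + [Auditable Ordered object] + [object]
  take Ordered:  [object] + [Ordered object] + [object]
  take object:  [object] + [object] + [object]
MRO: Resource Focusable Trackable Clickable Scrollable Dialog Named Container Label Auditable Ordered object
run is defined in: Container, Ordered, Scrollable. First along the MRO is Scrollable.

Scrollable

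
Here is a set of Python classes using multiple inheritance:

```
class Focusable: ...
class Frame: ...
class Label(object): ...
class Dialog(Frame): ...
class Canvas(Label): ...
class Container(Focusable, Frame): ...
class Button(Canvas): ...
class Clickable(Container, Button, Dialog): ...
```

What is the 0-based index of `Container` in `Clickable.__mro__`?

L[Clickable] = Clickable + merge(L[Container], L[Button], L[Dialog], [Container Button Dialog])
  take Container:  [Container Focusable Frame object] + [Button Canvas Label object] + [Dialog Frame object] + [Container Button Dialog]
  take Focusable:  [Focusable Frame object] + [Button Canvas Label object] + [Dialog Frame object] + [Button Dialog]
  take Button:  [Frame object] + [Button Canvas Label object] + [Dialog Frame object] + [Button Dialog]
  take Canvas:  [Frame object] + [Canvas Label object] + [Dialog Frame object] + [Dialog]
  take Label:  [Frame object] + [Label object] + [Dialog Frame object] + [Dialog]
  take Dialog:  [Frame object] + [object] + [Dialog Frame object] + [Dialog]
  take Frame:  [Frame object] + [object] + [Frame object]
  take object:  [object] + [object] + [object]
MRO: Clickable Container Focusable Button Canvas Label Dialog Frame object
Container sits at index 1.

1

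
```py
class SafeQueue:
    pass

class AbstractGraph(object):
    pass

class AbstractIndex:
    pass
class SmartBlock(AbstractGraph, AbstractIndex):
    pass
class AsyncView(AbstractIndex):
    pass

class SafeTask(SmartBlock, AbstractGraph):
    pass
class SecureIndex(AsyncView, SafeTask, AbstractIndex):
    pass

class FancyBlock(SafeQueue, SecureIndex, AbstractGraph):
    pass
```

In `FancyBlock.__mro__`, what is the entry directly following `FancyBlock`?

L[FancyBlock] = FancyBlock + merge(L[SafeQueue], L[SecureIndex], L[AbstractGraph], [SafeQueue SecureIndex AbstractGraph])
  take SafeQueue:  [SafeQueue object] + [SecureIndex AsyncView SafeTask SmartBlock AbstractGraph AbstractIndex object] + [AbstractGraph object] + [SafeQueue SecureIndex AbstractGraph]
  take SecureIndex:  [object] + [SecureIndex AsyncView SafeTask SmartBlock AbstractGraph AbstractIndex object] + [AbstractGraph object] + [SecureIndex AbstractGraph]
  take AsyncView:  [object] + [AsyncView SafeTask SmartBlock AbstractGraph AbstractIndex object] + [AbstractGraph object] + [AbstractGraph]
  take SafeTask:  [object] + [SafeTask SmartBlock AbstractGraph AbstractIndex object] + [AbstractGraph object] + [AbstractGraph]
  take SmartBlock:  [object] + [SmartBlock AbstractGraph AbstractIndex object] + [AbstractGraph object] + [AbstractGraph]
  take AbstractGraph:  [object] + [AbstractGraph AbstractIndex object] + [AbstractGraph object] + [AbstractGraph]
  take AbstractIndex:  [object] + [AbstractIndex object] + [object]
  take object:  [object] + [object] + [object]
MRO: FancyBlock SafeQueue SecureIndex AsyncView SafeTask SmartBlock AbstractGraph AbstractIndex object
FancyBlock is at position 0; next is SafeQueue.

SafeQueue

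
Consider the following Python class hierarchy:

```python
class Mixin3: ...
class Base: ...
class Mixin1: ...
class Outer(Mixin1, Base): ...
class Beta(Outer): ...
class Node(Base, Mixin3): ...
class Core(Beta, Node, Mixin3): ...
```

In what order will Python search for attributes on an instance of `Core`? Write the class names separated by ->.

Core -> Beta -> Outer -> Mixin1 -> Node -> Base -> Mixin3 -> object

L[Core] = Core + merge(L[Beta], L[Node], L[Mixin3], [Beta Node Mixin3])
  take Beta:  [Beta Outer Mixin1 Base object] + [Node Base Mixin3 object] + [Mixin3 object] + [Beta Node Mixin3]
  take Outer:  [Outer Mixin1 Base object] + [Node Base Mixin3 object] + [Mixin3 object] + [Node Mixin3]
  take Mixin1:  [Mixin1 Base object] + [Node Base Mixin3 object] + [Mixin3 object] + [Node Mixin3]
  take Node:  [Base object] + [Node Base Mixin3 object] + [Mixin3 object] + [Node Mixin3]
  take Base:  [Base object] + [Base Mixin3 object] + [Mixin3 object] + [Mixin3]
  take Mixin3:  [object] + [Mixin3 object] + [Mixin3 object] + [Mixin3]
  take object:  [object] + [object] + [object]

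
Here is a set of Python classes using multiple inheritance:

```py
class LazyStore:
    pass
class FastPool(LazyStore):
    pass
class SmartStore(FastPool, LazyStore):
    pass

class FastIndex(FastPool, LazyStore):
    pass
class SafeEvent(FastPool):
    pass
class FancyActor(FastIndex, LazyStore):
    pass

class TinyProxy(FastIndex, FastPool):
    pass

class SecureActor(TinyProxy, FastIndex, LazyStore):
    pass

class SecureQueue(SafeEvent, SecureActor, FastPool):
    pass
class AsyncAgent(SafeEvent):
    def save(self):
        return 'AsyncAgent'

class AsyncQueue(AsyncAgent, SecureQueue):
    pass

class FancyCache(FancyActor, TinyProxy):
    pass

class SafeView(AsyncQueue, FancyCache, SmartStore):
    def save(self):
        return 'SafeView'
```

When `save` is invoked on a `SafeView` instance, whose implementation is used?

SafeView

L[SafeView] = SafeView + merge(L[AsyncQueue], L[FancyCache], L[SmartStore], [AsyncQueue FancyCache SmartStore])
  take AsyncQueue:  [AsyncQueue AsyncAgent SecureQueue SafeEvent SecureActor TinyProxy FastIndex FastPool LazyStore object] + [FancyCache FancyActor TinyProxy FastIndex FastPool LazyStore object] + [SmartStore FastPool LazyStore object] + [AsyncQueue FancyCache SmartStore]
  take AsyncAgent:  [AsyncAgent SecureQueue SafeEvent SecureActor TinyProxy FastIndex FastPool LazyStore object] + [FancyCache FancyActor TinyProxy FastIndex FastPool LazyStore object] + [SmartStore FastPool LazyStore object] + [FancyCache SmartStore]
  take SecureQueue:  [SecureQueue SafeEvent SecureActor TinyProxy FastIndex FastPool LazyStore object] + [FancyCache FancyActor TinyProxy FastIndex FastPool LazyStore object] + [SmartStore FastPool LazyStore object] + [FancyCache SmartStore]
  take SafeEvent:  [SafeEvent SecureActor TinyProxy FastIndex FastPool LazyStore object] + [FancyCache FancyActor TinyProxy FastIndex FastPool LazyStore object] + [SmartStore FastPool LazyStore object] + [FancyCache SmartStore]
  take SecureActor:  [SecureActor TinyProxy FastIndex FastPool LazyStore object] + [FancyCache FancyActor TinyProxy FastIndex FastPool LazyStore object] + [SmartStore FastPool LazyStore object] + [FancyCache SmartStore]
  take FancyCache:  [TinyProxy FastIndex FastPool LazyStore object] + [FancyCache FancyActor TinyProxy FastIndex FastPool LazyStore object] + [SmartStore FastPool LazyStore object] + [FancyCache SmartStore]
  take FancyActor:  [TinyProxy FastIndex FastPool LazyStore object] + [FancyActor TinyProxy FastIndex FastPool LazyStore object] + [SmartStore FastPool LazyStore object] + [SmartStore]
  take TinyProxy:  [TinyProxy FastIndex FastPool LazyStore object] + [TinyProxy FastIndex FastPool LazyStore object] + [SmartStore FastPool LazyStore object] + [SmartStore]
  take FastIndex:  [FastIndex FastPool LazyStore object] + [FastIndex FastPool LazyStore object] + [SmartStore FastPool LazyStore object] + [SmartStore]
  take SmartStore:  [FastPool LazyStore object] + [FastPool LazyStore object] + [SmartStore FastPool LazyStore object] + [SmartStore]
  take FastPool:  [FastPool LazyStore object] + [FastPool LazyStore object] + [FastPool LazyStore object]
  take LazyStore:  [LazyStore object] + [LazyStore object] + [LazyStore object]
  take object:  [object] + [object] + [object]
MRO: SafeView AsyncQueue AsyncAgent SecureQueue SafeEvent SecureActor FancyCache FancyActor TinyProxy FastIndex SmartStore FastPool LazyStore object
save is defined in: AsyncAgent, SafeView. First along the MRO is SafeView.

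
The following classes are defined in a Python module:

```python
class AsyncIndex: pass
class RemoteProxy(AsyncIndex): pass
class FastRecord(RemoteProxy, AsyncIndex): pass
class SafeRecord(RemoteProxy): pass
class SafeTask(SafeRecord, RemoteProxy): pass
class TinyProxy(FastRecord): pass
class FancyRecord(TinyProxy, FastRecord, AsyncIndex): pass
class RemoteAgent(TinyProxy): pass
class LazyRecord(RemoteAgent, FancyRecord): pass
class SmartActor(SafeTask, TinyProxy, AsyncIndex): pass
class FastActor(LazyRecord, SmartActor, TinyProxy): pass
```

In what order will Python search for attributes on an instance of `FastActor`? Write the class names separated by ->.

FastActor -> LazyRecord -> RemoteAgent -> FancyRecord -> SmartActor -> SafeTask -> SafeRecord -> TinyProxy -> FastRecord -> RemoteProxy -> AsyncIndex -> object

L[FastActor] = FastActor + merge(L[LazyRecord], L[SmartActor], L[TinyProxy], [LazyRecord SmartActor TinyProxy])
  take LazyRecord:  [LazyRecord RemoteAgent FancyRecord TinyProxy FastRecord RemoteProxy AsyncIndex object] + [SmartActor SafeTask SafeRecord TinyProxy FastRecord RemoteProxy AsyncIndex object] + [TinyProxy FastRecord RemoteProxy AsyncIndex object] + [LazyRecord SmartActor TinyProxy]
  take RemoteAgent:  [RemoteAgent FancyRecord TinyProxy FastRecord RemoteProxy AsyncIndex object] + [SmartActor SafeTask SafeRecord TinyProxy FastRecord RemoteProxy AsyncIndex object] + [TinyProxy FastRecord RemoteProxy AsyncIndex object] + [SmartActor TinyProxy]
  take FancyRecord:  [FancyRecord TinyProxy FastRecord RemoteProxy AsyncIndex object] + [SmartActor SafeTask SafeRecord TinyProxy FastRecord RemoteProxy AsyncIndex object] + [TinyProxy FastRecord RemoteProxy AsyncIndex object] + [SmartActor TinyProxy]
  take SmartActor:  [TinyProxy FastRecord RemoteProxy AsyncIndex object] + [SmartActor SafeTask SafeRecord TinyProxy FastRecord RemoteProxy AsyncIndex object] + [TinyProxy FastRecord RemoteProxy AsyncIndex object] + [SmartActor TinyProxy]
  take SafeTask:  [TinyProxy FastRecord RemoteProxy AsyncIndex object] + [SafeTask SafeRecord TinyProxy FastRecord RemoteProxy AsyncIndex object] + [TinyProxy FastRecord RemoteProxy AsyncIndex object] + [TinyProxy]
  take SafeRecord:  [TinyProxy FastRecord RemoteProxy AsyncIndex object] + [SafeRecord TinyProxy FastRecord RemoteProxy AsyncIndex object] + [TinyProxy FastRecord RemoteProxy AsyncIndex object] + [TinyProxy]
  take TinyProxy:  [TinyProxy FastRecord RemoteProxy AsyncIndex object] + [TinyProxy FastRecord RemoteProxy AsyncIndex object] + [TinyProxy FastRecord RemoteProxy AsyncIndex object] + [TinyProxy]
  take FastRecord:  [FastRecord RemoteProxy AsyncIndex object] + [FastRecord RemoteProxy AsyncIndex object] + [FastRecord RemoteProxy AsyncIndex object]
  take RemoteProxy:  [RemoteProxy AsyncIndex object] + [RemoteProxy AsyncIndex object] + [RemoteProxy AsyncIndex object]
  take AsyncIndex:  [AsyncIndex object] + [AsyncIndex object] + [AsyncIndex object]
  take object:  [object] + [object] + [object]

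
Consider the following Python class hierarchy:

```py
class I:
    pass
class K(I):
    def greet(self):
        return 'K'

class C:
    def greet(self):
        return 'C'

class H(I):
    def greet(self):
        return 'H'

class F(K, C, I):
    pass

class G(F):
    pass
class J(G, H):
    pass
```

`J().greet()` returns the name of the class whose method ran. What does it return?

K

L[J] = J + merge(L[G], L[H], [G H])
  take G:  [G F K C I object] + [H I object] + [G H]
  take F:  [F K C I object] + [H I object] + [H]
  take K:  [K C I object] + [H I object] + [H]
  take C:  [C I object] + [H I object] + [H]
  take H:  [I object] + [H I object] + [H]
  take I:  [I object] + [I object]
  take object:  [object] + [object]
MRO: J G F K C H I object
greet is defined in: C, H, K. First along the MRO is K.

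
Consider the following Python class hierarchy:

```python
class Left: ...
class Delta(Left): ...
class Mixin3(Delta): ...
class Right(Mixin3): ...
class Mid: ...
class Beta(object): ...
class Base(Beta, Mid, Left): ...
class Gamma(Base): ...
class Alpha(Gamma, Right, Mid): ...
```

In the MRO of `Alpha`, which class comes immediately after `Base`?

L[Alpha] = Alpha + merge(L[Gamma], L[Right], L[Mid], [Gamma Right Mid])
  take Gamma:  [Gamma Base Beta Mid Left object] + [Right Mixin3 Delta Left object] + [Mid object] + [Gamma Right Mid]
  take Base:  [Base Beta Mid Left object] + [Right Mixin3 Delta Left object] + [Mid object] + [Right Mid]
  take Beta:  [Beta Mid Left object] + [Right Mixin3 Delta Left object] + [Mid object] + [Right Mid]
  take Right:  [Mid Left object] + [Right Mixin3 Delta Left object] + [Mid object] + [Right Mid]
  take Mid:  [Mid Left object] + [Mixin3 Delta Left object] + [Mid object] + [Mid]
  take Mixin3:  [Left object] + [Mixin3 Delta Left object] + [object]
  take Delta:  [Left object] + [Delta Left object] + [object]
  take Left:  [Left object] + [Left object] + [object]
  take object:  [object] + [object] + [object]
MRO: Alpha Gamma Base Beta Right Mid Mixin3 Delta Left object
Base is at position 2; next is Beta.

Beta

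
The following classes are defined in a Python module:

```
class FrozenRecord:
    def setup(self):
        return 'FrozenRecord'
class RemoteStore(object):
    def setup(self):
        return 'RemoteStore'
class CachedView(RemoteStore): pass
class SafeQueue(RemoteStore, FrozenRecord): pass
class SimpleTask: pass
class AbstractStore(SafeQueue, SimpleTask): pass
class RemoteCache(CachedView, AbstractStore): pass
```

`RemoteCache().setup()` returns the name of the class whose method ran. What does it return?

L[RemoteCache] = RemoteCache + merge(L[CachedView], L[AbstractStore], [CachedView AbstractStore])
  take CachedView:  [CachedView RemoteStore object] + [AbstractStore SafeQueue RemoteStore FrozenRecord SimpleTask object] + [CachedView AbstractStore]
  take AbstractStore:  [RemoteStore object] + [AbstractStore SafeQueue RemoteStore FrozenRecord SimpleTask object] + [AbstractStore]
  take SafeQueue:  [RemoteStore object] + [SafeQueue RemoteStore FrozenRecord SimpleTask object]
  take RemoteStore:  [RemoteStore object] + [RemoteStore FrozenRecord SimpleTask object]
  take FrozenRecord:  [object] + [FrozenRecord SimpleTask object]
  take SimpleTask:  [object] + [SimpleTask object]
  take object:  [object] + [object]
MRO: RemoteCache CachedView AbstractStore SafeQueue RemoteStore FrozenRecord SimpleTask object
setup is defined in: FrozenRecord, RemoteStore. First along the MRO is RemoteStore.

RemoteStore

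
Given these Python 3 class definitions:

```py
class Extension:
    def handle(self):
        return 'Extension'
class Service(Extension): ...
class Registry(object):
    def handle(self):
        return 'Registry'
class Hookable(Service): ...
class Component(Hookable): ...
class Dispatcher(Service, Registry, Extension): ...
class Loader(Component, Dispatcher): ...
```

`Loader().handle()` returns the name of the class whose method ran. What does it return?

L[Loader] = Loader + merge(L[Component], L[Dispatcher], [Component Dispatcher])
  take Component:  [Component Hookable Service Extension object] + [Dispatcher Service Registry Extension object] + [Component Dispatcher]
  take Hookable:  [Hookable Service Extension object] + [Dispatcher Service Registry Extension object] + [Dispatcher]
  take Dispatcher:  [Service Extension object] + [Dispatcher Service Registry Extension object] + [Dispatcher]
  take Service:  [Service Extension object] + [Service Registry Extension object]
  take Registry:  [Extension object] + [Registry Extension object]
  take Extension:  [Extension object] + [Extension object]
  take object:  [object] + [object]
MRO: Loader Component Hookable Dispatcher Service Registry Extension object
handle is defined in: Extension, Registry. First along the MRO is Registry.

Registry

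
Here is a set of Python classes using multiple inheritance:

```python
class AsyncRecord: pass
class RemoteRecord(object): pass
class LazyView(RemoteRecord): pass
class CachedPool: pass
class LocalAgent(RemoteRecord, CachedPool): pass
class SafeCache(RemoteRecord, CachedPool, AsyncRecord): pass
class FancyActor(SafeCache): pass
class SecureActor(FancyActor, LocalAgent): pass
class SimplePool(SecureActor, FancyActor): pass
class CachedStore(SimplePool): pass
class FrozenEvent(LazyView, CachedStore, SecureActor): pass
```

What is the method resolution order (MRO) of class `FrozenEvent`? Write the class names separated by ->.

L[FrozenEvent] = FrozenEvent + merge(L[LazyView], L[CachedStore], L[SecureActor], [LazyView CachedStore SecureActor])
  take LazyView:  [LazyView RemoteRecord object] + [CachedStore SimplePool SecureActor FancyActor SafeCache LocalAgent RemoteRecord CachedPool AsyncRecord object] + [SecureActor FancyActor SafeCache LocalAgent RemoteRecord CachedPool AsyncRecord object] + [LazyView CachedStore SecureActor]
  take CachedStore:  [RemoteRecord object] + [CachedStore SimplePool SecureActor FancyActor SafeCache LocalAgent RemoteRecord CachedPool AsyncRecord object] + [SecureActor FancyActor SafeCache LocalAgent RemoteRecord CachedPool AsyncRecord object] + [CachedStore SecureActor]
  take SimplePool:  [RemoteRecord object] + [SimplePool SecureActor FancyActor SafeCache LocalAgent RemoteRecord CachedPool AsyncRecord object] + [SecureActor FancyActor SafeCache LocalAgent RemoteRecord CachedPool AsyncRecord object] + [SecureActor]
  take SecureActor:  [RemoteRecord object] + [SecureActor FancyActor SafeCache LocalAgent RemoteRecord CachedPool AsyncRecord object] + [SecureActor FancyActor SafeCache LocalAgent RemoteRecord CachedPool AsyncRecord object] + [SecureActor]
  take FancyActor:  [RemoteRecord object] + [FancyActor SafeCache LocalAgent RemoteRecord CachedPool AsyncRecord object] + [FancyActor SafeCache LocalAgent RemoteRecord CachedPool AsyncRecord object]
  take SafeCache:  [RemoteRecord object] + [SafeCache LocalAgent RemoteRecord CachedPool AsyncRecord object] + [SafeCache LocalAgent RemoteRecord CachedPool AsyncRecord object]
  take LocalAgent:  [RemoteRecord object] + [LocalAgent RemoteRecord CachedPool AsyncRecord object] + [LocalAgent RemoteRecord CachedPool AsyncRecord object]
  take RemoteRecord:  [RemoteRecord object] + [RemoteRecord CachedPool AsyncRecord object] + [RemoteRecord CachedPool AsyncRecord object]
  take CachedPool:  [object] + [CachedPool AsyncRecord object] + [CachedPool AsyncRecord object]
  take AsyncRecord:  [object] + [AsyncRecord object] + [AsyncRecord object]
  take object:  [object] + [object] + [object]

FrozenEvent -> LazyView -> CachedStore -> SimplePool -> SecureActor -> FancyActor -> SafeCache -> LocalAgent -> RemoteRecord -> CachedPool -> AsyncRecord -> object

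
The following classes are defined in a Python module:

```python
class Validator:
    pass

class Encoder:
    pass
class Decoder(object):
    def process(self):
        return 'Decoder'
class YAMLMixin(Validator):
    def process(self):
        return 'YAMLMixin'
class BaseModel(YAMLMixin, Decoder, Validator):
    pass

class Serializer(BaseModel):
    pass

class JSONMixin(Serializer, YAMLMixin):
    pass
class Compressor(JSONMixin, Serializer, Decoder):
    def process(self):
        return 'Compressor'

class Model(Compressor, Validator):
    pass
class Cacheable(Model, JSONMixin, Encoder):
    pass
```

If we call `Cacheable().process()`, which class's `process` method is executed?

L[Cacheable] = Cacheable + merge(L[Model], L[JSONMixin], L[Encoder], [Model JSONMixin Encoder])
  take Model:  [Model Compressor JSONMixin Serializer BaseModel YAMLMixin Decoder Validator object] + [JSONMixin Serializer BaseModel YAMLMixin Decoder Validator object] + [Encoder object] + [Model JSONMixin Encoder]
  take Compressor:  [Compressor JSONMixin Serializer BaseModel YAMLMixin Decoder Validator object] + [JSONMixin Serializer BaseModel YAMLMixin Decoder Validator object] + [Encoder object] + [JSONMixin Encoder]
  take JSONMixin:  [JSONMixin Serializer BaseModel YAMLMixin Decoder Validator object] + [JSONMixin Serializer BaseModel YAMLMixin Decoder Validator object] + [Encoder object] + [JSONMixin Encoder]
  take Serializer:  [Serializer BaseModel YAMLMixin Decoder Validator object] + [Serializer BaseModel YAMLMixin Decoder Validator object] + [Encoder object] + [Encoder]
  take BaseModel:  [BaseModel YAMLMixin Decoder Validator object] + [BaseModel YAMLMixin Decoder Validator object] + [Encoder object] + [Encoder]
  take YAMLMixin:  [YAMLMixin Decoder Validator object] + [YAMLMixin Decoder Validator object] + [Encoder object] + [Encoder]
  take Decoder:  [Decoder Validator object] + [Decoder Validator object] + [Encoder object] + [Encoder]
  take Validator:  [Validator object] + [Validator object] + [Encoder object] + [Encoder]
  take Encoder:  [object] + [object] + [Encoder object] + [Encoder]
  take object:  [object] + [object] + [object]
MRO: Cacheable Model Compressor JSONMixin Serializer BaseModel YAMLMixin Decoder Validator Encoder object
process is defined in: Compressor, Decoder, YAMLMixin. First along the MRO is Compressor.

Compressor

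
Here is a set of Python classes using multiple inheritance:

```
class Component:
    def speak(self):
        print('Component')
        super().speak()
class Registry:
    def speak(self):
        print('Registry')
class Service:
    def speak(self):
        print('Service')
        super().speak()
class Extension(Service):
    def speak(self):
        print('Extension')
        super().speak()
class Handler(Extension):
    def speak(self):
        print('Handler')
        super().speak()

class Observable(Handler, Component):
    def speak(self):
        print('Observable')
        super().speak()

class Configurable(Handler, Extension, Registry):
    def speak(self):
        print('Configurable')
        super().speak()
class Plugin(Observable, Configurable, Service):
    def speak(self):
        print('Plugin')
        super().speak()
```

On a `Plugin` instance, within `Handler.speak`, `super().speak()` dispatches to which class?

L[Plugin] = Plugin + merge(L[Observable], L[Configurable], L[Service], [Observable Configurable Service])
  take Observable:  [Observable Handler Extension Service Component object] + [Configurable Handler Extension Service Registry object] + [Service object] + [Observable Configurable Service]
  take Configurable:  [Handler Extension Service Component object] + [Configurable Handler Extension Service Registry object] + [Service object] + [Configurable Service]
  take Handler:  [Handler Extension Service Component object] + [Handler Extension Service Registry object] + [Service object] + [Service]
  take Extension:  [Extension Service Component object] + [Extension Service Registry object] + [Service object] + [Service]
  take Service:  [Service Component object] + [Service Registry object] + [Service object] + [Service]
  take Component:  [Component object] + [Registry object] + [object]
  take Registry:  [object] + [Registry object] + [object]
  take object:  [object] + [object] + [object]
MRO: Plugin Observable Configurable Handler Extension Service Component Registry object
super() in Handler.speak on a Plugin instance goes to the class after Handler in Plugin's MRO: Extension.

Extension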